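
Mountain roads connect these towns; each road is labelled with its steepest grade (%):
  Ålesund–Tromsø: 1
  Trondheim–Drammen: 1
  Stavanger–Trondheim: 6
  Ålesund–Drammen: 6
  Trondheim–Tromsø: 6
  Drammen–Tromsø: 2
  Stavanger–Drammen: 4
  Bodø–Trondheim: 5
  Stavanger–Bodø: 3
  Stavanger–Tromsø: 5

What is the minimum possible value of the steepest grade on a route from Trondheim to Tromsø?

2

Comparing a few candidate routes:
Trondheim → Drammen → Tromsø: max(1, 2) = 2
Trondheim → Stavanger → Drammen → Ålesund → Tromsø: max(6, 4, 6, 1) = 6
Trondheim → Bodø → Stavanger → Drammen → Tromsø: max(5, 3, 4, 2) = 5
Trondheim → Drammen → Stavanger → Tromsø: max(1, 4, 5) = 5
Trondheim → Bodø → Stavanger → Tromsø: max(5, 3, 5) = 5
Trondheim → Drammen → Ålesund → Tromsø: max(1, 6, 1) = 6
The minimum achievable maximum is 2%.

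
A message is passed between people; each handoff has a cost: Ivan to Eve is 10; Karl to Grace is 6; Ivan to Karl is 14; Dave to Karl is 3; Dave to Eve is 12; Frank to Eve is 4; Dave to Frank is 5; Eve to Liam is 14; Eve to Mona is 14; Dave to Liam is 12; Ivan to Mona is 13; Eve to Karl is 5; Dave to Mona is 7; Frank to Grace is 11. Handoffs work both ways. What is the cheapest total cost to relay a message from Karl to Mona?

A few of the Karl→Mona routes:
Karl→Dave→Mona: 3 + 7 = 10
Karl→Dave→Frank→Eve→Mona: 3 + 5 + 4 + 14 = 26
Karl→Eve→Dave→Mona: 5 + 12 + 7 = 24
Karl→Eve→Mona: 5 + 14 = 19
Karl→Eve→Frank→Dave→Mona: 5 + 4 + 5 + 7 = 21
Karl→Ivan→Mona: 14 + 13 = 27
The minimum is 10.

10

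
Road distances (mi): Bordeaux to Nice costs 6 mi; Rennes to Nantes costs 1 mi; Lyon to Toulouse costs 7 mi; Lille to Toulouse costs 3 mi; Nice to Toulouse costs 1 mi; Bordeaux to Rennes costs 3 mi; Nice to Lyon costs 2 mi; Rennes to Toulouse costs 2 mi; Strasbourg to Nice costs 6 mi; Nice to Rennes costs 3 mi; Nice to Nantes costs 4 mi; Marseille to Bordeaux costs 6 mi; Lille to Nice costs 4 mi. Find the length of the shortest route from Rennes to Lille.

Comparing a few candidate routes:
Rennes→Nice→Lille: 3 + 4 = 7
Rennes→Nice→Toulouse→Lille: 3 + 1 + 3 = 7
Rennes→Nantes→Nice→Lille: 1 + 4 + 4 = 9
Rennes→Toulouse→Lille: 2 + 3 = 5
Rennes→Nantes→Nice→Toulouse→Lille: 1 + 4 + 1 + 3 = 9
Rennes→Toulouse→Nice→Lille: 2 + 1 + 4 = 7
The minimum is 5 mi.

5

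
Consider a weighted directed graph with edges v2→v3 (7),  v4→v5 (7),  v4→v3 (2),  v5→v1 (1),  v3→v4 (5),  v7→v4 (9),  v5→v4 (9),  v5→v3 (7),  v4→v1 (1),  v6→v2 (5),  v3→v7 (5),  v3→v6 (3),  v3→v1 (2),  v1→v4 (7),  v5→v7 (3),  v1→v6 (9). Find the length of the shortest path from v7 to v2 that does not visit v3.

Routes from v7 to v2 avoiding v3:
v7-v4-v5-v1-v6-v2: 9 + 7 + 1 + 9 + 5 = 31
v7-v4-v1-v6-v2: 9 + 1 + 9 + 5 = 24
Best route has total 24.

24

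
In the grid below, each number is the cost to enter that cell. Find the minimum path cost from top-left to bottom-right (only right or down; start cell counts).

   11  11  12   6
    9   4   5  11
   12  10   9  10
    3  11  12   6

54

Best path: [0,0] -> [1,0] -> [1,1] -> [1,2] -> [2,2] -> [2,3] -> [3,3]
Cost: 11 + 9 + 4 + 5 + 9 + 10 + 6 = 54
For comparison, the top-then-right route costs 67.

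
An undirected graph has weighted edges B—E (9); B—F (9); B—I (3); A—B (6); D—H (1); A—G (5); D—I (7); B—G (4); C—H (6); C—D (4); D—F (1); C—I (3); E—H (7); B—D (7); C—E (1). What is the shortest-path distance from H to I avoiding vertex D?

9

Routes from H to I avoiding D:
H - C - I: 6 + 3 = 9
H - E - B - I: 7 + 9 + 3 = 19
H - C - E - B - I: 6 + 1 + 9 + 3 = 19
H - E - C - I: 7 + 1 + 3 = 11
Best route has total 9.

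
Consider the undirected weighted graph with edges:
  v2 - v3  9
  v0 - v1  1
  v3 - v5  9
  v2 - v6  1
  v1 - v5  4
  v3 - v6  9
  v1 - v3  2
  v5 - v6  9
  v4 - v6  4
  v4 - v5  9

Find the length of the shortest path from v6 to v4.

Routes from v6 to v4:
v6 → v3 → v1 → v5 → v4: 9 + 2 + 4 + 9 = 24
v6 → v2 → v3 → v1 → v5 → v4: 1 + 9 + 2 + 4 + 9 = 25
v6 → v5 → v4: 9 + 9 = 18
v6 → v4: 4
v6 → v2 → v3 → v5 → v4: 1 + 9 + 9 + 9 = 28
v6 → v3 → v5 → v4: 9 + 9 + 9 = 27
Shortest: 4.

4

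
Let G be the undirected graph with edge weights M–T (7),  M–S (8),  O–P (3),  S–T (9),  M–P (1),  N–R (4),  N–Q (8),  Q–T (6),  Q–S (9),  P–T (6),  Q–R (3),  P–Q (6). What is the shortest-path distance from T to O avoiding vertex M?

Routes from T to O avoiding M:
T - Q - P - O: 6 + 6 + 3 = 15
T - P - O: 6 + 3 = 9
T - S - Q - P - O: 9 + 9 + 6 + 3 = 27
Shortest: 9.

9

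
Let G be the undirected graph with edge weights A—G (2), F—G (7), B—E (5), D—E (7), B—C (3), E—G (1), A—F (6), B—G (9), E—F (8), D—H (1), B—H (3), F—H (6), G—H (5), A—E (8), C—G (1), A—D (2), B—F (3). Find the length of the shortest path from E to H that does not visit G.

8

Comparing a few candidate routes:
E - F - H: 8 + 6 = 14
E - D - H: 7 + 1 = 8
E - A - D - H: 8 + 2 + 1 = 11
E - B - H: 5 + 3 = 8
The minimum is 8.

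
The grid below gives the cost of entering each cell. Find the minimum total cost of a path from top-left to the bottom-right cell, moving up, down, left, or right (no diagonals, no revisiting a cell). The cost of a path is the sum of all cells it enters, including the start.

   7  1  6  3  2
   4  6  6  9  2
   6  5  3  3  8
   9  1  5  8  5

Best path: r0c0→r0c1→r0c2→r0c3→r0c4→r1c4→r2c4→r3c4
Cost: 7 + 1 + 6 + 3 + 2 + 2 + 8 + 5 = 34

34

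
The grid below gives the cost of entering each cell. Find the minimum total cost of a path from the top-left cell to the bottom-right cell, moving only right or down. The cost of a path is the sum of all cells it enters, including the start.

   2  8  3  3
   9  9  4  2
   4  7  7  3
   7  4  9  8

Take r0c0 → r0c1 → r0c2 → r0c3 → r1c3 → r2c3 → r3c3 for a total of 2 + 8 + 3 + 3 + 2 + 3 + 8 = 29.

29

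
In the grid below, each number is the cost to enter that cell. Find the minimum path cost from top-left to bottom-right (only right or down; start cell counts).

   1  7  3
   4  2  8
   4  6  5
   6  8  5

23

Cheapest: r0c0→r1c0→r1c1→r2c1→r2c2→r3c2
  1 + 4 + 2 + 6 + 5 + 5 = 23
(Top row then right column would cost 29.)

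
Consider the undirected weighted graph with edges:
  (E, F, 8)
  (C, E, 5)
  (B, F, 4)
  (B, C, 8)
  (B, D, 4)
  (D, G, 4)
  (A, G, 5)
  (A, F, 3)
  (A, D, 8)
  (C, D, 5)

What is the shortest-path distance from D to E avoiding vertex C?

Paths from D to E avoiding C:
D-A-F-E: 8 + 3 + 8 = 19
D-G-A-F-E: 4 + 5 + 3 + 8 = 20
D-B-F-E: 4 + 4 + 8 = 16
Best route has total 16.

16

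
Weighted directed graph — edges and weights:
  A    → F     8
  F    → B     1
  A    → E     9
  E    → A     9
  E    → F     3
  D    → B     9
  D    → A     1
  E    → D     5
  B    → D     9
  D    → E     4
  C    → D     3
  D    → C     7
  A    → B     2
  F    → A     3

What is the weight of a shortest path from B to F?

Paths from B to F:
B→D→E→F: 9 + 4 + 3 = 16
B→D→E→A→F: 9 + 4 + 9 + 8 = 30
B→D→A→F: 9 + 1 + 8 = 18
B→D→A→E→F: 9 + 1 + 9 + 3 = 22
The minimum is 16.

16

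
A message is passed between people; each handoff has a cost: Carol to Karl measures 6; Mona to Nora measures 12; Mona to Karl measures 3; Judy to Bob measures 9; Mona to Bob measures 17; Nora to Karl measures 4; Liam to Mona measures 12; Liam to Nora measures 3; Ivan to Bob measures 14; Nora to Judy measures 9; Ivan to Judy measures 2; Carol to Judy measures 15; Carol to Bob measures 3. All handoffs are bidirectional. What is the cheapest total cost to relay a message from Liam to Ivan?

Checking several routes:
Liam -> Mona -> Karl -> Nora -> Judy -> Ivan: 12 + 3 + 4 + 9 + 2 = 30
Liam -> Nora -> Karl -> Carol -> Bob -> Judy -> Ivan: 3 + 4 + 6 + 3 + 9 + 2 = 27
Liam -> Nora -> Judy -> Ivan: 3 + 9 + 2 = 14
Best route has total 14.

14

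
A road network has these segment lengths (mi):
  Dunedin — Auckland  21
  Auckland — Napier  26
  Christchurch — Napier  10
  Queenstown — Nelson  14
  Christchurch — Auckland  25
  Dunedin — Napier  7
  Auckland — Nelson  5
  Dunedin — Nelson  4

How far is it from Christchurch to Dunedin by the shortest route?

A few of the Christchurch→Dunedin routes:
Christchurch → Napier → Auckland → Nelson → Dunedin: 10 + 26 + 5 + 4 = 45
Christchurch → Auckland → Nelson → Dunedin: 25 + 5 + 4 = 34
Christchurch → Napier → Dunedin: 10 + 7 = 17
The minimum is 17 mi.

17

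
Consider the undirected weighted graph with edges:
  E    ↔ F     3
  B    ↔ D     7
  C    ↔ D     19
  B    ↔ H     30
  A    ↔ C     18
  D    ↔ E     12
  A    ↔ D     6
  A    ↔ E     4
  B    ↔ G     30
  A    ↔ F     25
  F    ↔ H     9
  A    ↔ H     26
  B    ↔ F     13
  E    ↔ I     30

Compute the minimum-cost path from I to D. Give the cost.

40

Some routes from I to D:
I→E→F→A→D: 30 + 3 + 25 + 6 = 64
I→E→A→D: 30 + 4 + 6 = 40
I→E→D: 30 + 12 = 42
I→E→F→B→D: 30 + 3 + 13 + 7 = 53
Shortest: 40.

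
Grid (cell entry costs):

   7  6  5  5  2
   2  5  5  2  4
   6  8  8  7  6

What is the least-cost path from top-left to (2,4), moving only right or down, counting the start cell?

Cheapest: (0,0) (1,0) (1,1) (1,2) (1,3) (1,4) (2,4)
  7 + 2 + 5 + 5 + 2 + 4 + 6 = 31

31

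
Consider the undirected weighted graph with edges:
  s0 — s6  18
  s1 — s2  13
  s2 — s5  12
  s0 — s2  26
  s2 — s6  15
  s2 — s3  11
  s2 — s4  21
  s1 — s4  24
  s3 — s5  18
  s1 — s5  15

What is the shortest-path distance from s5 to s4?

A few of the s5→s4 routes:
s5→s1→s4: 15 + 24 = 39
s5→s2→s1→s4: 12 + 13 + 24 = 49
s5→s2→s4: 12 + 21 = 33
Shortest: 33.

33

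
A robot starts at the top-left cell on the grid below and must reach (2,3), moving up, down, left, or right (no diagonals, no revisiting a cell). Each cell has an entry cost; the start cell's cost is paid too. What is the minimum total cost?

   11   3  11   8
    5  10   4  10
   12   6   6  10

44

Path r0c0 r0c1 r1c1 r1c2 r2c2 r2c3: 11 + 3 + 10 + 4 + 6 + 10 = 44.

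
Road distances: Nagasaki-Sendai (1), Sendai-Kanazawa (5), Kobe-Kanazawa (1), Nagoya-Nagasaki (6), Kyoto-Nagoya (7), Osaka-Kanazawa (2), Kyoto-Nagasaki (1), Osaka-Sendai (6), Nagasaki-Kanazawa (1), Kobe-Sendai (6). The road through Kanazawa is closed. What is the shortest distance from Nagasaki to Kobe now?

7

Candidate routes:
Nagasaki → Sendai → Kobe: 1 + 6 = 7
Shortest: 7.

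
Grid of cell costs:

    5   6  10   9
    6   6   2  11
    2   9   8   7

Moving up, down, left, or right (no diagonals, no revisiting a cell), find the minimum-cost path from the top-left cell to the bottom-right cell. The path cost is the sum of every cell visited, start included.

One optimal route is r0c0 -> r0c1 -> r1c1 -> r1c2 -> r2c2 -> r2c3.
Its cost is 5 + 6 + 6 + 2 + 8 + 7 = 34.

34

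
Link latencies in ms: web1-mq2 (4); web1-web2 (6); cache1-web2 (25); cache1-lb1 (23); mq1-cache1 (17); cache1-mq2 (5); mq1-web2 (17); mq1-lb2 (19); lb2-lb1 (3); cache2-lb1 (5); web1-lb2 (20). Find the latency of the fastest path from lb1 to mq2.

Comparing a few candidate routes:
lb1 - lb2 - web1 - mq2: 3 + 20 + 4 = 27
lb1 - cache1 - web2 - web1 - mq2: 23 + 25 + 6 + 4 = 58
lb1 - lb2 - mq1 - web2 - web1 - mq2: 3 + 19 + 17 + 6 + 4 = 49
lb1 - cache1 - mq2: 23 + 5 = 28
lb1 - lb2 - mq1 - cache1 - mq2: 3 + 19 + 17 + 5 = 44
Best route has total 27 ms.

27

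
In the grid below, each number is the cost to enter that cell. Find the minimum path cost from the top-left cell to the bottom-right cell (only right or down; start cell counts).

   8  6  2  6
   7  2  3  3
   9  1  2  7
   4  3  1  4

24

Best path: [0,0] [0,1] [1,1] [2,1] [2,2] [3,2] [3,3]
Cost: 8 + 6 + 2 + 1 + 2 + 1 + 4 = 24
For comparison, the top-then-right route costs 36.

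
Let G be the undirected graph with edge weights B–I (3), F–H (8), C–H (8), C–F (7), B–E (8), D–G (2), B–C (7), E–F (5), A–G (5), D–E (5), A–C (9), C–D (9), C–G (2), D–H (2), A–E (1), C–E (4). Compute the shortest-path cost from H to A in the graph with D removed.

13

Comparing a few candidate routes:
H→F→C→E→A: 8 + 7 + 4 + 1 = 20
H→C→A: 8 + 9 = 17
H→C→E→A: 8 + 4 + 1 = 13
H→F→E→A: 8 + 5 + 1 = 14
H→C→G→A: 8 + 2 + 5 = 15
Shortest: 13.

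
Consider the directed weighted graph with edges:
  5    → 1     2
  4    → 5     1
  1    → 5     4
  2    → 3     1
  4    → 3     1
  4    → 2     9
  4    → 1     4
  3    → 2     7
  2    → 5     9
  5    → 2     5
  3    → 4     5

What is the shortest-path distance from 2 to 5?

Paths from 2 to 5:
2 - 5: 9
2 - 3 - 4 - 1 - 5: 1 + 5 + 4 + 4 = 14
2 - 3 - 4 - 5: 1 + 5 + 1 = 7
The minimum is 7.

7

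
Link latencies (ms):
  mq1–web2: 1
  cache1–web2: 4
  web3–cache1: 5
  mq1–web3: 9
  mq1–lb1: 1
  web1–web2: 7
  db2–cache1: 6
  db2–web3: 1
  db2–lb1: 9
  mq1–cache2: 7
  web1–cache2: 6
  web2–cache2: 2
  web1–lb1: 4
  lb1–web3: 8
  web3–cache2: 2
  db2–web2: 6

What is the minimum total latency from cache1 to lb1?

Some routes from cache1 to lb1:
cache1→web2→mq1→lb1: 4 + 1 + 1 = 6
cache1→web3→lb1: 5 + 8 = 13
cache1→web3→cache2→web2→mq1→lb1: 5 + 2 + 2 + 1 + 1 = 11
cache1→db2→web3→cache2→web2→mq1→lb1: 6 + 1 + 2 + 2 + 1 + 1 = 13
The minimum is 6 ms.

6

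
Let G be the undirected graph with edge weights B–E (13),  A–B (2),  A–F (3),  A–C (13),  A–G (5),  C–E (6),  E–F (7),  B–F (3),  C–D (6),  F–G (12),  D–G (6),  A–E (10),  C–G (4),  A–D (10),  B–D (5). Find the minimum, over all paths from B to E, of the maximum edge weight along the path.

6

Checking several routes:
B→A→G→C→E: max(2, 5, 4, 6) = 6
B→A→G→D→C→E: max(2, 5, 6, 6, 6) = 6
B→D→C→E: max(5, 6, 6) = 6
B→D→G→C→E: max(5, 6, 4, 6) = 6
B→F→A→G→D→C→E: max(3, 3, 5, 6, 6, 6) = 6
The minimum achievable maximum is 6.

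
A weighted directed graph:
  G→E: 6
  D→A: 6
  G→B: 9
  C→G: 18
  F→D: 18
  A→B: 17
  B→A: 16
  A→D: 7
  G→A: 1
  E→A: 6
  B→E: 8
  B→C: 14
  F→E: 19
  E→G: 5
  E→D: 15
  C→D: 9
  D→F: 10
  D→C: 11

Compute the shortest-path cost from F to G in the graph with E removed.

47

Routes from F to G avoiding E:
F - D - A - B - C - G: 18 + 6 + 17 + 14 + 18 = 73
F - D - C - G: 18 + 11 + 18 = 47
Best route has total 47.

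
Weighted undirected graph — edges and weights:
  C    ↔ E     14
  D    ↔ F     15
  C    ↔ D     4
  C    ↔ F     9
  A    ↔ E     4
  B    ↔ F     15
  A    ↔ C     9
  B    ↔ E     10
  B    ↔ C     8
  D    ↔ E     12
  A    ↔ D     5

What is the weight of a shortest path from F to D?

Some routes from F to D:
F -> C -> D: 9 + 4 = 13
F -> C -> A -> D: 9 + 9 + 5 = 23
F -> B -> C -> D: 15 + 8 + 4 = 27
F -> C -> E -> A -> D: 9 + 14 + 4 + 5 = 32
F -> D: 15
Best route has total 13.

13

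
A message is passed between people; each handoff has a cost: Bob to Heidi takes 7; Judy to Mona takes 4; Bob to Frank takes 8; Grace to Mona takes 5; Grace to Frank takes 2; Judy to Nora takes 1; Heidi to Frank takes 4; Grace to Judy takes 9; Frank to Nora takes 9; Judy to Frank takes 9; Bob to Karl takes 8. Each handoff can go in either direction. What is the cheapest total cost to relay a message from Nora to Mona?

5

Some routes from Nora to Mona:
Nora-Judy-Mona: 1 + 4 = 5
Nora-Judy-Grace-Mona: 1 + 9 + 5 = 15
Nora-Judy-Frank-Grace-Mona: 1 + 9 + 2 + 5 = 17
Nora-Frank-Grace-Mona: 9 + 2 + 5 = 16
The minimum is 5.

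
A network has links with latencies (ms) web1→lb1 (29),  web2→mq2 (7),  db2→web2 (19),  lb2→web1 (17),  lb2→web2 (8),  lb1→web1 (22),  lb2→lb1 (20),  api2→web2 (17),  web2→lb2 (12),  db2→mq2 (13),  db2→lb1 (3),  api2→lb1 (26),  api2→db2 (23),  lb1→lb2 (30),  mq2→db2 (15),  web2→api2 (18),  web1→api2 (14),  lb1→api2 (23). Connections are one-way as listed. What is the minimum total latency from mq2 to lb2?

Candidate routes:
mq2 -> db2 -> lb1 -> web1 -> api2 -> web2 -> lb2: 15 + 3 + 22 + 14 + 17 + 12 = 83
mq2 -> db2 -> lb1 -> lb2: 15 + 3 + 30 = 48
mq2 -> db2 -> web2 -> api2 -> lb1 -> lb2: 15 + 19 + 18 + 26 + 30 = 108
mq2 -> db2 -> lb1 -> api2 -> web2 -> lb2: 15 + 3 + 23 + 17 + 12 = 70
mq2 -> db2 -> web2 -> lb2: 15 + 19 + 12 = 46
The minimum is 46 ms.

46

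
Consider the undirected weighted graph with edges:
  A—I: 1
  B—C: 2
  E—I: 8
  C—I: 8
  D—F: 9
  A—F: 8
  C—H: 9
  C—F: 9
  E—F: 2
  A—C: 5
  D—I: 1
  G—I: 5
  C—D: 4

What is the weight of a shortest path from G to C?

10

Some routes from G to C:
G - I - D - C: 5 + 1 + 4 = 10
G - I - A - C: 5 + 1 + 5 = 11
G - I - C: 5 + 8 = 13
Best route has total 10.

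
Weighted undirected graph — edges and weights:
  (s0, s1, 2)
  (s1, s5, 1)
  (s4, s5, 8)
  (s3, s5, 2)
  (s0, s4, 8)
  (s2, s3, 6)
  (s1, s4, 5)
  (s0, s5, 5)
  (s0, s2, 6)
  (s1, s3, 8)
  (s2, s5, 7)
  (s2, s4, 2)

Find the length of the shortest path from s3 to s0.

Checking several routes:
s3→s1→s0: 8 + 2 = 10
s3→s2→s0: 6 + 6 = 12
s3→s5→s0: 2 + 5 = 7
s3→s5→s1→s0: 2 + 1 + 2 = 5
Shortest: 5.

5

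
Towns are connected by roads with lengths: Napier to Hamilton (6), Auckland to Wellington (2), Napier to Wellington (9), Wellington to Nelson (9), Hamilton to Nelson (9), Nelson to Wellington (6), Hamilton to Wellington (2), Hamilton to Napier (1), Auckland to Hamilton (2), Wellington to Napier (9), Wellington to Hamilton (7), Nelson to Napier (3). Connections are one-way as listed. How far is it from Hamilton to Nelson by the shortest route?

9

Routes from Hamilton to Nelson:
Hamilton-Napier-Wellington-Nelson: 1 + 9 + 9 = 19
Hamilton-Wellington-Nelson: 2 + 9 = 11
Hamilton-Nelson: 9
Best route has total 9.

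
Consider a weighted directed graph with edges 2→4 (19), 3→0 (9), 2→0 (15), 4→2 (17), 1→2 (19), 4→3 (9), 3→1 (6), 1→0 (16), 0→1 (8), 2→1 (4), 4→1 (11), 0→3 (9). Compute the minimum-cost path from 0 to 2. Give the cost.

Candidate routes:
0 -> 3 -> 1 -> 2: 9 + 6 + 19 = 34
0 -> 1 -> 2: 8 + 19 = 27
The minimum is 27.

27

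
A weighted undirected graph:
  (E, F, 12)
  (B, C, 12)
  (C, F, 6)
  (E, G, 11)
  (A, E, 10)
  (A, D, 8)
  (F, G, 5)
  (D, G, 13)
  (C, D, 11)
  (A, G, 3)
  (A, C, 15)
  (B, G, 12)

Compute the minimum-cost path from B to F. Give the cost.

17

Comparing a few candidate routes:
B → C → F: 12 + 6 = 18
B → G → E → F: 12 + 11 + 12 = 35
B → G → F: 12 + 5 = 17
Best route has total 17.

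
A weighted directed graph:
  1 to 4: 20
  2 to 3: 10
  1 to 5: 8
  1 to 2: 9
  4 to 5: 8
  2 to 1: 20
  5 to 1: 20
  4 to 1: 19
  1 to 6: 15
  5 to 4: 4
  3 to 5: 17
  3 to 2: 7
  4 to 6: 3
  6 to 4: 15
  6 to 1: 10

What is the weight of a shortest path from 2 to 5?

Checking several routes:
2-1-5: 20 + 8 = 28
2-3-5: 10 + 17 = 27
2-1-4-5: 20 + 20 + 8 = 48
The minimum is 27.

27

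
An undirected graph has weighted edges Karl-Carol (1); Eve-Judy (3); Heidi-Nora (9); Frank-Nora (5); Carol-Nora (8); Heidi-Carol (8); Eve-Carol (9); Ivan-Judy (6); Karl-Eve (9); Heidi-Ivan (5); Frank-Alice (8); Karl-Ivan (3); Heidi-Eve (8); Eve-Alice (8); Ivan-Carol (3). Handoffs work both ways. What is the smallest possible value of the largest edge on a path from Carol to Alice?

8

Comparing a few candidate routes:
Carol - Nora - Frank - Alice: max(8, 5, 8) = 8
Carol - Karl - Ivan - Judy - Eve - Alice: max(1, 3, 6, 3, 8) = 8
Carol - Heidi - Eve - Alice: max(8, 8, 8) = 8
Carol - Heidi - Ivan - Judy - Eve - Alice: max(8, 5, 6, 3, 8) = 8
Carol - Karl - Ivan - Heidi - Eve - Alice: max(1, 3, 5, 8, 8) = 8
Best route has worst link 8.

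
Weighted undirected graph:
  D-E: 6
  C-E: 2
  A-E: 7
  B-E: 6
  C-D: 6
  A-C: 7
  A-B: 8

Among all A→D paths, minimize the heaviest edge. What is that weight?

Comparing a few candidate routes:
A -> C -> D: max(7, 6) = 7
A -> E -> C -> D: max(7, 2, 6) = 7
A -> B -> E -> C -> D: max(8, 6, 2, 6) = 8
A -> E -> D: max(7, 6) = 7
A -> C -> E -> D: max(7, 2, 6) = 7
Smallest bottleneck: 7.

7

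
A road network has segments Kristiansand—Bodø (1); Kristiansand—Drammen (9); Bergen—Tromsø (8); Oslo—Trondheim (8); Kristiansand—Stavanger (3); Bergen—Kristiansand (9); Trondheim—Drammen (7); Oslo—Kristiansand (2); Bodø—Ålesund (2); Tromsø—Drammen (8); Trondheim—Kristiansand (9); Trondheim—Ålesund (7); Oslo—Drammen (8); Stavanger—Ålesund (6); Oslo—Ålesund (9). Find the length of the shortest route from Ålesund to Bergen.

12

A few of the Ålesund→Bergen routes:
Ålesund - Stavanger - Kristiansand - Bergen: 6 + 3 + 9 = 18
Ålesund - Oslo - Kristiansand - Bergen: 9 + 2 + 9 = 20
Ålesund - Bodø - Kristiansand - Bergen: 2 + 1 + 9 = 12
Shortest: 12 km.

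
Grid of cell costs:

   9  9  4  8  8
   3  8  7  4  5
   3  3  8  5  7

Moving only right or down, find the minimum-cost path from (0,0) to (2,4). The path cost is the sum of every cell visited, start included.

38

Cheapest: (0,0) -> (1,0) -> (2,0) -> (2,1) -> (2,2) -> (2,3) -> (2,4)
  9 + 3 + 3 + 3 + 8 + 5 + 7 = 38
(Top row then right column would cost 50.)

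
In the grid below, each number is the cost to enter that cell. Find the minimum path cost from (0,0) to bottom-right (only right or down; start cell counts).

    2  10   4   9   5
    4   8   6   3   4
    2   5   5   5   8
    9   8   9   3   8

Best path: r0c0 -> r1c0 -> r2c0 -> r2c1 -> r2c2 -> r2c3 -> r3c3 -> r3c4
Cost: 2 + 4 + 2 + 5 + 5 + 5 + 3 + 8 = 34

34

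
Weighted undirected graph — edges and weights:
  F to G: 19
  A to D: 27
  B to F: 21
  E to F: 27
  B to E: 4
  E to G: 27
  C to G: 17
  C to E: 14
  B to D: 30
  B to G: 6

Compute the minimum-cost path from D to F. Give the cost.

Some routes from D to F:
D-B-E-G-F: 30 + 4 + 27 + 19 = 80
D-B-G-E-F: 30 + 6 + 27 + 27 = 90
D-B-F: 30 + 21 = 51
D-B-E-F: 30 + 4 + 27 = 61
D-B-E-C-G-F: 30 + 4 + 14 + 17 + 19 = 84
D-B-G-F: 30 + 6 + 19 = 55
The minimum is 51.

51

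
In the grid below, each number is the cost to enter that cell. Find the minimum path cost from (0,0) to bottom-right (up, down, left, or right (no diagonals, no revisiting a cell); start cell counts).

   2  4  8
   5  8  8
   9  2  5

21

Path r0c0 → r0c1 → r1c1 → r2c1 → r2c2: 2 + 4 + 8 + 2 + 5 = 21.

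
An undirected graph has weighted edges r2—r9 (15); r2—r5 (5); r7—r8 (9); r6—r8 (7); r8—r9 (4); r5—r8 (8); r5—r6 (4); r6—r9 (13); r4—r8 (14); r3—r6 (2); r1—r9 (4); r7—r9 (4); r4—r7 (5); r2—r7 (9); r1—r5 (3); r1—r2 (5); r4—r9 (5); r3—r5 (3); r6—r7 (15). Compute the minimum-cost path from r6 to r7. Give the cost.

15

Checking several routes:
r6 → r7: 15
r6 → r5 → r1 → r9 → r7: 4 + 3 + 4 + 4 = 15
r6 → r8 → r9 → r7: 7 + 4 + 4 = 15
The minimum is 15.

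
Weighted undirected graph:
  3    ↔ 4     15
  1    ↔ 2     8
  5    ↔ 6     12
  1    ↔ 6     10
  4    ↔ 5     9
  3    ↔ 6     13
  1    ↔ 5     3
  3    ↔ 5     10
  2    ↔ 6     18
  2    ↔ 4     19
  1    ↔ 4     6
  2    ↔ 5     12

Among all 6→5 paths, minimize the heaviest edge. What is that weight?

10

Comparing a few candidate routes:
6 - 1 - 5: max(10, 3) = 10
6 - 5: max(12) = 12
6 - 1 - 4 - 5: max(10, 6, 9) = 10
6 - 1 - 2 - 5: max(10, 8, 12) = 12
The minimum achievable maximum is 10.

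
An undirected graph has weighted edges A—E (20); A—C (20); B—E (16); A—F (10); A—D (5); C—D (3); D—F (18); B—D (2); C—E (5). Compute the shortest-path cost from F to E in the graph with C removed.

Paths from F to E avoiding C:
F → D → A → E: 18 + 5 + 20 = 43
F → A → E: 10 + 20 = 30
F → A → D → B → E: 10 + 5 + 2 + 16 = 33
F → D → B → E: 18 + 2 + 16 = 36
Best route has total 30.

30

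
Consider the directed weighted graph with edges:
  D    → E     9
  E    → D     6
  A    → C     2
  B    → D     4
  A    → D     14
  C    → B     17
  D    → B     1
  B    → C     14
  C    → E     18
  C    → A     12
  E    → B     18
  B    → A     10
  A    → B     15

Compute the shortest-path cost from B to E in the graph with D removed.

Routes from B to E avoiding D:
B - A - C - E: 10 + 2 + 18 = 30
B - C - E: 14 + 18 = 32
Shortest: 30.

30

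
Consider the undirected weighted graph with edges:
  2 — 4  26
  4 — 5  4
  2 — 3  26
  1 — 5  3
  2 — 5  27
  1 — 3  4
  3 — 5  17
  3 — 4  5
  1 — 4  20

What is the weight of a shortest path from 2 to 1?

30

Some routes from 2 to 1:
2 → 5 → 1: 27 + 3 = 30
2 → 3 → 1: 26 + 4 = 30
2 → 4 → 3 → 1: 26 + 5 + 4 = 35
2 → 4 → 5 → 1: 26 + 4 + 3 = 33
Shortest: 30.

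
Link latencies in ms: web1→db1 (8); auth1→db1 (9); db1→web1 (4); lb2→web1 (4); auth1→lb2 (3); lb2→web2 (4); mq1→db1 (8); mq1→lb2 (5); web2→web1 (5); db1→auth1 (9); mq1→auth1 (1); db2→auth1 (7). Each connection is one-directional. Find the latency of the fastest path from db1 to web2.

16

Paths from db1 to web2:
db1 -> auth1 -> lb2 -> web2: 9 + 3 + 4 = 16
Best route has total 16 ms.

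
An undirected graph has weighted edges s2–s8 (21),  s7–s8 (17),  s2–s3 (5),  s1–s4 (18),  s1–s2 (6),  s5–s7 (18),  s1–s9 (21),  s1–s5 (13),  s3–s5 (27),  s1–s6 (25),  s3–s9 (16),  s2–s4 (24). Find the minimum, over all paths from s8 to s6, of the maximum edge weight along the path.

25

Comparing a few candidate routes:
s8→s2→s3→s9→s1→s6: max(21, 5, 16, 21, 25) = 25
s8→s7→s5→s1→s6: max(17, 18, 13, 25) = 25
s8→s2→s4→s1→s6: max(21, 24, 18, 25) = 25
s8→s2→s1→s6: max(21, 6, 25) = 25
Smallest bottleneck: 25.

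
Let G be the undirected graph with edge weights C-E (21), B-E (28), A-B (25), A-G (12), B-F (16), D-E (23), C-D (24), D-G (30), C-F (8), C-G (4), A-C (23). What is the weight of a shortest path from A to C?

Comparing a few candidate routes:
A→C: 23
A→B→E→C: 25 + 28 + 21 = 74
A→G→C: 12 + 4 = 16
A→G→D→C: 12 + 30 + 24 = 66
A→B→F→C: 25 + 16 + 8 = 49
A→G→D→E→C: 12 + 30 + 23 + 21 = 86
Shortest: 16.

16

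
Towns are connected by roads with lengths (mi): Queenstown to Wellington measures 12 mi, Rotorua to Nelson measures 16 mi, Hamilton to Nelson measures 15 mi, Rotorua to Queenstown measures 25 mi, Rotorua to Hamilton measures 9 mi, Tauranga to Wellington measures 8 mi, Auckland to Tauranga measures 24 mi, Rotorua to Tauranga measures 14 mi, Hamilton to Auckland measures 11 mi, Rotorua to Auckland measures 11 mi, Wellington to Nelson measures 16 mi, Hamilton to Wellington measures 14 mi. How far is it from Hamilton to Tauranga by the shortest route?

22

Some routes from Hamilton to Tauranga:
Hamilton-Wellington-Tauranga: 14 + 8 = 22
Hamilton-Auckland-Rotorua-Tauranga: 11 + 11 + 14 = 36
Hamilton-Auckland-Tauranga: 11 + 24 = 35
Hamilton-Nelson-Wellington-Tauranga: 15 + 16 + 8 = 39
Hamilton-Rotorua-Tauranga: 9 + 14 = 23
Best route has total 22 mi.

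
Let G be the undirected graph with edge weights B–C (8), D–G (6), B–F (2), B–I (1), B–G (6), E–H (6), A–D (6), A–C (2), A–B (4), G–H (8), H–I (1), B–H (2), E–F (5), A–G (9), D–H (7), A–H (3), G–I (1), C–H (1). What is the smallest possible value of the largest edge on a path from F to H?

Checking several routes:
F -> B -> A -> H: max(2, 4, 3) = 4
F -> B -> H: max(2, 2) = 2
F -> B -> I -> H: max(2, 1, 1) = 2
Smallest bottleneck: 2.

2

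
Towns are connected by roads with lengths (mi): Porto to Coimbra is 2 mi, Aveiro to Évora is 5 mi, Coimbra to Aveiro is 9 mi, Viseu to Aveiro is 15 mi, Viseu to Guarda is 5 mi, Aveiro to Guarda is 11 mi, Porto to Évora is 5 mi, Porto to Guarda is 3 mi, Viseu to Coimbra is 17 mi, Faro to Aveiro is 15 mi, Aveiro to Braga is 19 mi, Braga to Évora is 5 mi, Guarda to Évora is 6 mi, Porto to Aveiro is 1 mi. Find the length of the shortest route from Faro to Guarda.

Comparing a few candidate routes:
Faro -> Aveiro -> Porto -> Évora -> Guarda: 15 + 1 + 5 + 6 = 27
Faro -> Aveiro -> Guarda: 15 + 11 = 26
Faro -> Aveiro -> Évora -> Guarda: 15 + 5 + 6 = 26
Faro -> Aveiro -> Porto -> Guarda: 15 + 1 + 3 = 19
Best route has total 19 mi.

19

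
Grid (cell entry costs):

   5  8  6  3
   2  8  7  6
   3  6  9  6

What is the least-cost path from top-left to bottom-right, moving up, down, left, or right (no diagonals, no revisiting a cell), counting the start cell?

31

Cheapest: (0,0) → (1,0) → (2,0) → (2,1) → (2,2) → (2,3)
  5 + 2 + 3 + 6 + 9 + 6 = 31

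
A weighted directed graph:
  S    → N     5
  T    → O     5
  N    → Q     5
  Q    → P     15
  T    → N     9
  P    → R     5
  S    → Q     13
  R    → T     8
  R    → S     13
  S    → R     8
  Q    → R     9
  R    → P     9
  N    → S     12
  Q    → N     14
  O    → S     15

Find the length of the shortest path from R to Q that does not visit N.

26

Paths from R to Q avoiding N:
R - T - O - S - Q: 8 + 5 + 15 + 13 = 41
R - S - Q: 13 + 13 = 26
The minimum is 26.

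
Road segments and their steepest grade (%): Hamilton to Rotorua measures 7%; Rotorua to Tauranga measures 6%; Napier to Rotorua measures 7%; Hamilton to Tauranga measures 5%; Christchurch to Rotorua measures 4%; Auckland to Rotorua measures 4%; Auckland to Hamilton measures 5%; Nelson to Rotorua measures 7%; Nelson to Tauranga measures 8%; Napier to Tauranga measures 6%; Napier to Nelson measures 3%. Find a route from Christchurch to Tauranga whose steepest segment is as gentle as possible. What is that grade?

Some routes from Christchurch to Tauranga:
Christchurch-Rotorua-Nelson-Napier-Tauranga: max(4, 7, 3, 6) = 7
Christchurch-Rotorua-Napier-Tauranga: max(4, 7, 6) = 7
Christchurch-Rotorua-Hamilton-Tauranga: max(4, 7, 5) = 7
Christchurch-Rotorua-Tauranga: max(4, 6) = 6
Christchurch-Rotorua-Auckland-Hamilton-Tauranga: max(4, 4, 5, 5) = 5
The minimum achievable maximum is 5%.

5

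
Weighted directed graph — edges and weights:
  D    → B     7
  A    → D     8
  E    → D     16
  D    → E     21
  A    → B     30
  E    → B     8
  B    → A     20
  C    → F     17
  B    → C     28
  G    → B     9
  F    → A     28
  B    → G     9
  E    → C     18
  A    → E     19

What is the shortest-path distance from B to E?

39

Paths from B to E:
B - C - F - A - D - E: 28 + 17 + 28 + 8 + 21 = 102
B - C - F - A - E: 28 + 17 + 28 + 19 = 92
B - A - D - E: 20 + 8 + 21 = 49
B - A - E: 20 + 19 = 39
The minimum is 39.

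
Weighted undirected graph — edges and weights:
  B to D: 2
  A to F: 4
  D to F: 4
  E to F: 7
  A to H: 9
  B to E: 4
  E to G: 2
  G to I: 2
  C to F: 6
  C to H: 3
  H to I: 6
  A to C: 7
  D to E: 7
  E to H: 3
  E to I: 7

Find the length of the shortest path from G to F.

9

A few of the G→F routes:
G-E-D-F: 2 + 7 + 4 = 13
G-E-H-C-F: 2 + 3 + 3 + 6 = 14
G-I-E-F: 2 + 7 + 7 = 16
G-E-B-D-F: 2 + 4 + 2 + 4 = 12
G-E-F: 2 + 7 = 9
Best route has total 9.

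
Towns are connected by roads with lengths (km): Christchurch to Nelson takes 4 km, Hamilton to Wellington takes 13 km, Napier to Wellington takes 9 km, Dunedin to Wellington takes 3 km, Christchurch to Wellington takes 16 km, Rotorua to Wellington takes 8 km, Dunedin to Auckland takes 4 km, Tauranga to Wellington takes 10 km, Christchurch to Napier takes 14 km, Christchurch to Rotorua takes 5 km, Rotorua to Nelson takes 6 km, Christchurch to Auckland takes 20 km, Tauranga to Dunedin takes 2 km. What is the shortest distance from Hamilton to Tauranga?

18

Paths from Hamilton to Tauranga:
Hamilton→Wellington→Dunedin→Tauranga: 13 + 3 + 2 = 18
Hamilton→Wellington→Christchurch→Auckland→Dunedin→Tauranga: 13 + 16 + 20 + 4 + 2 = 55
Hamilton→Wellington→Rotorua→Nelson→Christchurch→Auckland→Dunedin→Tauranga: 13 + 8 + 6 + 4 + 20 + 4 + 2 = 57
Hamilton→Wellington→Napier→Christchurch→Auckland→Dunedin→Tauranga: 13 + 9 + 14 + 20 + 4 + 2 = 62
Hamilton→Wellington→Rotorua→Christchurch→Auckland→Dunedin→Tauranga: 13 + 8 + 5 + 20 + 4 + 2 = 52
Hamilton→Wellington→Tauranga: 13 + 10 = 23
Shortest: 18 km.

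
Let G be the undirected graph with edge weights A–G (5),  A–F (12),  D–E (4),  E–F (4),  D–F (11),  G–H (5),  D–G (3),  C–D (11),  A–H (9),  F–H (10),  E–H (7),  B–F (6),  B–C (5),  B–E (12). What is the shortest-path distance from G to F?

11

Some routes from G to F:
G - D - E - F: 3 + 4 + 4 = 11
G - H - F: 5 + 10 = 15
G - D - F: 3 + 11 = 14
The minimum is 11.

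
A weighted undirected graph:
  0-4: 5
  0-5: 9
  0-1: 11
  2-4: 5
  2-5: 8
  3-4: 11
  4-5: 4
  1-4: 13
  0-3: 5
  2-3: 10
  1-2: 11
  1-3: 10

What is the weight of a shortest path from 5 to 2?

Comparing a few candidate routes:
5 -> 4 -> 2: 4 + 5 = 9
5 -> 0 -> 4 -> 2: 9 + 5 + 5 = 19
5 -> 2: 8
The minimum is 8.

8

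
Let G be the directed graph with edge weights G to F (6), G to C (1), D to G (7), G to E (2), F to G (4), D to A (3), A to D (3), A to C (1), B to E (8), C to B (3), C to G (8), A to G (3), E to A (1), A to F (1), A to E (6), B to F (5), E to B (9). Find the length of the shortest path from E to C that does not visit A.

Candidate routes:
E -> B -> F -> G -> C: 9 + 5 + 4 + 1 = 19
The minimum is 19.

19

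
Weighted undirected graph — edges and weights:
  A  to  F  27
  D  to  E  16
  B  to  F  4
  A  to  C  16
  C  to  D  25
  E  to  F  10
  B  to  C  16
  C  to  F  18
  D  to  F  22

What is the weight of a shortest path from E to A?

37

A few of the E→A routes:
E-F-B-C-A: 10 + 4 + 16 + 16 = 46
E-D-F-A: 16 + 22 + 27 = 65
E-F-A: 10 + 27 = 37
E-D-C-A: 16 + 25 + 16 = 57
E-D-F-C-A: 16 + 22 + 18 + 16 = 72
E-F-C-A: 10 + 18 + 16 = 44
Best route has total 37.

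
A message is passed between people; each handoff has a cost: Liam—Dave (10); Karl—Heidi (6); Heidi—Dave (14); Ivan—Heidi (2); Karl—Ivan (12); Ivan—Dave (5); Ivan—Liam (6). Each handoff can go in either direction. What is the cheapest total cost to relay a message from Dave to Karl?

Paths from Dave to Karl:
Dave -> Ivan -> Karl: 5 + 12 = 17
Dave -> Heidi -> Ivan -> Karl: 14 + 2 + 12 = 28
Dave -> Liam -> Ivan -> Heidi -> Karl: 10 + 6 + 2 + 6 = 24
Dave -> Liam -> Ivan -> Karl: 10 + 6 + 12 = 28
Dave -> Heidi -> Karl: 14 + 6 = 20
Dave -> Ivan -> Heidi -> Karl: 5 + 2 + 6 = 13
The minimum is 13.

13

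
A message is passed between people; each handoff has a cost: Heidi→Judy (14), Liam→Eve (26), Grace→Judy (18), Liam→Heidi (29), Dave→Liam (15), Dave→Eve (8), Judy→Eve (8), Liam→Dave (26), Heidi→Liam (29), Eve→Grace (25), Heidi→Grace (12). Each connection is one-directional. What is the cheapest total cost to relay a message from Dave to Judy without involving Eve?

58

Routes from Dave to Judy avoiding Eve:
Dave→Liam→Heidi→Grace→Judy: 15 + 29 + 12 + 18 = 74
Dave→Liam→Heidi→Judy: 15 + 29 + 14 = 58
The minimum is 58.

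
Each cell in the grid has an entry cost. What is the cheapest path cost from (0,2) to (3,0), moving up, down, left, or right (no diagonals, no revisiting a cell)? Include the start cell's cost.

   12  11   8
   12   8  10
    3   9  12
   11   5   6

Take r0c2 → r1c2 → r1c1 → r2c1 → r2c0 → r3c0 for a total of 8 + 10 + 8 + 9 + 3 + 11 = 49.

49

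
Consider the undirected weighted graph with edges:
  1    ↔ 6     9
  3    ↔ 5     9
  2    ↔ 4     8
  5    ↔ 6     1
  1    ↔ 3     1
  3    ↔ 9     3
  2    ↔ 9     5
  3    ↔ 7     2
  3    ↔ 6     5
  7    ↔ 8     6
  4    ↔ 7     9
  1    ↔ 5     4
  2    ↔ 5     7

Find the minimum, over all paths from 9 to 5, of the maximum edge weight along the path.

A few of the 9→5 routes:
9 - 2 - 5: max(5, 7) = 7
9 - 3 - 1 - 5: max(3, 1, 4) = 4
9 - 3 - 6 - 5: max(3, 5, 1) = 5
Best route has worst link 4.

4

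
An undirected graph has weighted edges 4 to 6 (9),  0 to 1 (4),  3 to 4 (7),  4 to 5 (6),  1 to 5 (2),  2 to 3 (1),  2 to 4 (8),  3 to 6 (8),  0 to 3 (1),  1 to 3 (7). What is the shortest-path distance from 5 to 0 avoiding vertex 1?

Candidate routes:
5 - 4 - 3 - 0: 6 + 7 + 1 = 14
5 - 4 - 6 - 3 - 0: 6 + 9 + 8 + 1 = 24
5 - 4 - 2 - 3 - 0: 6 + 8 + 1 + 1 = 16
The minimum is 14.

14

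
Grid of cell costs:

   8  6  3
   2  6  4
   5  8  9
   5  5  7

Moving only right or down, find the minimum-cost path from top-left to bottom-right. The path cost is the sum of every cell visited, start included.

32

Take r0c0 -> r1c0 -> r2c0 -> r3c0 -> r3c1 -> r3c2 for a total of 8 + 2 + 5 + 5 + 5 + 7 = 32.
For comparison, the top-then-right route costs 37.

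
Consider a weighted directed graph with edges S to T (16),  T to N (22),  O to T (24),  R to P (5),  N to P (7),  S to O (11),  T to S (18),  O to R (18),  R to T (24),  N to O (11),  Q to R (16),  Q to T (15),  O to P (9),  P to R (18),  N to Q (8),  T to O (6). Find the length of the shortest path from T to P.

15

Some routes from T to P:
T-S-O-P: 18 + 11 + 9 = 38
T-N-P: 22 + 7 = 29
T-O-R-P: 6 + 18 + 5 = 29
T-O-P: 6 + 9 = 15
Best route has total 15.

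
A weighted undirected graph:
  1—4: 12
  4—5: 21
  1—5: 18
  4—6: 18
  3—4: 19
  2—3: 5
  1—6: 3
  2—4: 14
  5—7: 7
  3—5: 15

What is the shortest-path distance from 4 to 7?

Candidate routes:
4-3-5-7: 19 + 15 + 7 = 41
4-2-3-5-7: 14 + 5 + 15 + 7 = 41
4-1-5-7: 12 + 18 + 7 = 37
4-6-1-5-7: 18 + 3 + 18 + 7 = 46
4-5-7: 21 + 7 = 28
Best route has total 28.

28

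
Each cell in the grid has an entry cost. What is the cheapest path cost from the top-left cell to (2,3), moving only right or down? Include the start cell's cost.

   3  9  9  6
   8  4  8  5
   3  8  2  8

Take [0,0] [1,0] [2,0] [2,1] [2,2] [2,3] for a total of 3 + 8 + 3 + 8 + 2 + 8 = 32.

32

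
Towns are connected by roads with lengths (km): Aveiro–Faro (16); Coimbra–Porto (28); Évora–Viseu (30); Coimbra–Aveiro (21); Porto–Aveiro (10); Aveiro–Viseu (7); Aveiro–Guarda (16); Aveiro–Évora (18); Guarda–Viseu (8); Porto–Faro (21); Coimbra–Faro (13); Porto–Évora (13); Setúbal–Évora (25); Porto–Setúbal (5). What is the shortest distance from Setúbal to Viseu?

22

Some routes from Setúbal to Viseu:
Setúbal → Porto → Aveiro → Viseu: 5 + 10 + 7 = 22
Setúbal → Porto → Évora → Aveiro → Viseu: 5 + 13 + 18 + 7 = 43
Setúbal → Porto → Aveiro → Guarda → Viseu: 5 + 10 + 16 + 8 = 39
Shortest: 22 km.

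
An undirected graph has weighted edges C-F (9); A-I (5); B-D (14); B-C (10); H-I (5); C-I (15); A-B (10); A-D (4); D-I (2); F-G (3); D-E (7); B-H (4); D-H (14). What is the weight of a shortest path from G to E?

A few of the G→E routes:
G - F - C - I - A - D - E: 3 + 9 + 15 + 5 + 4 + 7 = 43
G - F - C - I - D - E: 3 + 9 + 15 + 2 + 7 = 36
G - F - C - B - D - E: 3 + 9 + 10 + 14 + 7 = 43
G - F - C - B - A - D - E: 3 + 9 + 10 + 10 + 4 + 7 = 43
G - F - C - B - H - I - D - E: 3 + 9 + 10 + 4 + 5 + 2 + 7 = 40
The minimum is 36.

36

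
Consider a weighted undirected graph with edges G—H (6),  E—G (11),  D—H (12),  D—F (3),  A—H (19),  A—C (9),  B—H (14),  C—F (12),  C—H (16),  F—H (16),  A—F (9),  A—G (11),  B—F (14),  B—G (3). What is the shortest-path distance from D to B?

17

A few of the D→B routes:
D → F → B: 3 + 14 = 17
D → F → A → G → B: 3 + 9 + 11 + 3 = 26
D → H → G → B: 12 + 6 + 3 = 21
The minimum is 17.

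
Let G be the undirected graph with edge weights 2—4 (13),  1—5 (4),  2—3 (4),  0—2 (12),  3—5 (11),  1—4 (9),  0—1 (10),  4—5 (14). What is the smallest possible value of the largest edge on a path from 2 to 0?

Some routes from 2 to 0:
2→4→1→0: max(13, 9, 10) = 13
2→3→5→1→0: max(4, 11, 4, 10) = 11
2→0: max(12) = 12
The minimum achievable maximum is 11.

11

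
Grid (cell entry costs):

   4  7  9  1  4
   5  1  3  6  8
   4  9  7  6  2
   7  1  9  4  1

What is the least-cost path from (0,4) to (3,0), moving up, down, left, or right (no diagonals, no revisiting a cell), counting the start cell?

Best path: r0c4 r0c3 r1c3 r1c2 r1c1 r1c0 r2c0 r3c0
Cost: 4 + 1 + 6 + 3 + 1 + 5 + 4 + 7 = 31

31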